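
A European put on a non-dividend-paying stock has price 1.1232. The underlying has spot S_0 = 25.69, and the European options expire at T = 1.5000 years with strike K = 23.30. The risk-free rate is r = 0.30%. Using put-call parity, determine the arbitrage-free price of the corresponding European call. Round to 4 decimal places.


Answer: Call price = 3.6178

Derivation:
Put-call parity: C - P = S_0 * exp(-qT) - K * exp(-rT).
S_0 * exp(-qT) = 25.6900 * 1.00000000 = 25.69000000
K * exp(-rT) = 23.3000 * 0.99551011 = 23.19538556
C = P + S*exp(-qT) - K*exp(-rT)
C = 1.1232 + 25.69000000 - 23.19538556 = 3.6178


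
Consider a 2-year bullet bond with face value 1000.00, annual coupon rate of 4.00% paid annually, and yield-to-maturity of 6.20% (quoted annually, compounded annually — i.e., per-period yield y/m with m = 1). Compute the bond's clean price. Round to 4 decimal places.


Answer: Price = 959.7781

Derivation:
Coupon per period c = face * coupon_rate / m = 40.000000
Periods per year m = 1; per-period yield y/m = 0.062000
Number of cashflows N = 2
Cashflows (t years, CF_t, discount factor 1/(1+y/m)^(m*t), PV):
  t = 1.0000: CF_t = 40.000000, DF = 0.941620, PV = 37.664783
  t = 2.0000: CF_t = 1040.000000, DF = 0.886647, PV = 922.113342
Price P = sum_t PV_t = 959.778125


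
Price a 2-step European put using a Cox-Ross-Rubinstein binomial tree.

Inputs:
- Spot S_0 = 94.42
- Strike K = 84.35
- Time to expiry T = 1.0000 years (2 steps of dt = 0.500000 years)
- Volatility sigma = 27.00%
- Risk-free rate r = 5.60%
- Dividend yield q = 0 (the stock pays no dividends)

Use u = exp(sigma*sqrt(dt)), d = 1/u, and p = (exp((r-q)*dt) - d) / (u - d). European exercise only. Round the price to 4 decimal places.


Answer: Price = V(0,0) = 4.2213

Derivation:
dt = T/N = 0.500000
u = exp(sigma*sqrt(dt)) = 1.210361; d = 1/u = 0.826200
p = (exp((r-q)*dt) - d) / (u - d) = 0.526331
Discount per step: exp(-r*dt) = 0.972388
Stock lattice S(k, i) with i counting down-moves:
  k=0: S(0,0) = 94.4200
  k=1: S(1,0) = 114.2823; S(1,1) = 78.0098
  k=2: S(2,0) = 138.3229; S(2,1) = 94.4200; S(2,2) = 64.4516
Terminal payoffs V(N, i) = max(K - S_T, 0):
  V(2,0) = 0.000000; V(2,1) = 0.000000; V(2,2) = 19.898355
Backward induction: V(k, i) = exp(-r*dt) * [p * V(k+1, i) + (1-p) * V(k+1, i+1)].
  V(1,0) = exp(-r*dt) * [p*0.000000 + (1-p)*0.000000] = 0.000000
  V(1,1) = exp(-r*dt) * [p*0.000000 + (1-p)*19.898355] = 9.164993
  V(0,0) = exp(-r*dt) * [p*0.000000 + (1-p)*9.164993] = 4.221308


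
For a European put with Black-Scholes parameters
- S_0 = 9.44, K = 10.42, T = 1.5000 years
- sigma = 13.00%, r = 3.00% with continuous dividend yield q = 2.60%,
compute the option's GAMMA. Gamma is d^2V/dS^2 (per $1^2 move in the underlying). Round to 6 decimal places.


d1 = -0.5030627385; d2 = -0.6622795718
phi(d1) = 0.3515249486; exp(-qT) = 0.9617507091; exp(-rT) = 0.9559974818
Gamma = exp(-qT) * phi(d1) / (S * sigma * sqrt(T)) = 0.9617507091 * 0.3515249486 / (9.4400 * 0.1300 * 1.2247448714) = 0.224935

Answer: Gamma = 0.224935


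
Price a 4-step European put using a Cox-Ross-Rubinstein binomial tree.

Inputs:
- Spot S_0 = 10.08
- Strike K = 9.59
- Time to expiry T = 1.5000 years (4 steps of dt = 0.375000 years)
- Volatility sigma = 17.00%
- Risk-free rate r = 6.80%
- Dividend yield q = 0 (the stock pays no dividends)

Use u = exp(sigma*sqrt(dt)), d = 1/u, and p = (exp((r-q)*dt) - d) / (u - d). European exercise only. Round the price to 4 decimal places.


dt = T/N = 0.375000
u = exp(sigma*sqrt(dt)) = 1.109715; d = 1/u = 0.901132
p = (exp((r-q)*dt) - d) / (u - d) = 0.597823
Discount per step: exp(-r*dt) = 0.974822
Stock lattice S(k, i) with i counting down-moves:
  k=0: S(0,0) = 10.0800
  k=1: S(1,0) = 11.1859; S(1,1) = 9.0834
  k=2: S(2,0) = 12.4132; S(2,1) = 10.0800; S(2,2) = 8.1854
  k=3: S(3,0) = 13.7751; S(3,1) = 11.1859; S(3,2) = 9.0834; S(3,3) = 7.3761
  k=4: S(4,0) = 15.2864; S(4,1) = 12.4132; S(4,2) = 10.0800; S(4,3) = 8.1854; S(4,4) = 6.6468
Terminal payoffs V(N, i) = max(K - S_T, 0):
  V(4,0) = 0.000000; V(4,1) = 0.000000; V(4,2) = 0.000000; V(4,3) = 1.404645; V(4,4) = 2.943170
Backward induction: V(k, i) = exp(-r*dt) * [p * V(k+1, i) + (1-p) * V(k+1, i+1)].
  V(3,0) = exp(-r*dt) * [p*0.000000 + (1-p)*0.000000] = 0.000000
  V(3,1) = exp(-r*dt) * [p*0.000000 + (1-p)*0.000000] = 0.000000
  V(3,2) = exp(-r*dt) * [p*0.000000 + (1-p)*1.404645] = 0.550692
  V(3,3) = exp(-r*dt) * [p*1.404645 + (1-p)*2.943170] = 1.972459
  V(2,0) = exp(-r*dt) * [p*0.000000 + (1-p)*0.000000] = 0.000000
  V(2,1) = exp(-r*dt) * [p*0.000000 + (1-p)*0.550692] = 0.215899
  V(2,2) = exp(-r*dt) * [p*0.550692 + (1-p)*1.972459] = 1.094232
  V(1,0) = exp(-r*dt) * [p*0.000000 + (1-p)*0.215899] = 0.084644
  V(1,1) = exp(-r*dt) * [p*0.215899 + (1-p)*1.094232] = 0.554815
  V(0,0) = exp(-r*dt) * [p*0.084644 + (1-p)*0.554815] = 0.266843

Answer: Price = V(0,0) = 0.2668


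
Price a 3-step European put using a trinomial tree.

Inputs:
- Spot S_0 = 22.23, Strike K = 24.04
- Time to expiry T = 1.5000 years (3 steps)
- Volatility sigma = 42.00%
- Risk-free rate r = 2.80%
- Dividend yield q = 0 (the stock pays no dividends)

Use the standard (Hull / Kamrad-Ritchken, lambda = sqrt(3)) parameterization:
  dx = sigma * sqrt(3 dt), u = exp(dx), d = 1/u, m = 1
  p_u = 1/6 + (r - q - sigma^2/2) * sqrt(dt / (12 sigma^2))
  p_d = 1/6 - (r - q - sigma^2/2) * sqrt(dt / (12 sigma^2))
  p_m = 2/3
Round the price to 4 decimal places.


Answer: Price = V(0,0) = 4.8807

Derivation:
dt = T/N = 0.500000; dx = sigma*sqrt(3*dt) = 0.514393
u = exp(dx) = 1.672623; d = 1/u = 0.597863
p_u = 0.137409, p_m = 0.666667, p_d = 0.195924
Discount per step: exp(-r*dt) = 0.986098
Stock lattice S(k, j) with j the centered position index:
  k=0: S(0,+0) = 22.2300
  k=1: S(1,-1) = 13.2905; S(1,+0) = 22.2300; S(1,+1) = 37.1824
  k=2: S(2,-2) = 7.9459; S(2,-1) = 13.2905; S(2,+0) = 22.2300; S(2,+1) = 37.1824; S(2,+2) = 62.1921
  k=3: S(3,-3) = 4.7506; S(3,-2) = 7.9459; S(3,-1) = 13.2905; S(3,+0) = 22.2300; S(3,+1) = 37.1824; S(3,+2) = 62.1921; S(3,+3) = 104.0240
Terminal payoffs V(N, j) = max(K - S_T, 0):
  V(3,-3) = 19.289432; V(3,-2) = 16.094092; V(3,-1) = 10.749495; V(3,+0) = 1.810000; V(3,+1) = 0.000000; V(3,+2) = 0.000000; V(3,+3) = 0.000000
Backward induction: V(k, j) = exp(-r*dt) * [p_u * V(k+1, j+1) + p_m * V(k+1, j) + p_d * V(k+1, j-1)]
  V(2,-2) = exp(-r*dt) * [p_u*10.749495 + p_m*16.094092 + p_d*19.289432] = 15.763501
  V(2,-1) = exp(-r*dt) * [p_u*1.810000 + p_m*10.749495 + p_d*16.094092] = 10.421341
  V(2,+0) = exp(-r*dt) * [p_u*0.000000 + p_m*1.810000 + p_d*10.749495] = 3.266700
  V(2,+1) = exp(-r*dt) * [p_u*0.000000 + p_m*0.000000 + p_d*1.810000] = 0.349693
  V(2,+2) = exp(-r*dt) * [p_u*0.000000 + p_m*0.000000 + p_d*0.000000] = 0.000000
  V(1,-1) = exp(-r*dt) * [p_u*3.266700 + p_m*10.421341 + p_d*15.763501] = 10.339124
  V(1,+0) = exp(-r*dt) * [p_u*0.349693 + p_m*3.266700 + p_d*10.421341] = 4.208316
  V(1,+1) = exp(-r*dt) * [p_u*0.000000 + p_m*0.349693 + p_d*3.266700] = 0.861016
  V(0,+0) = exp(-r*dt) * [p_u*0.861016 + p_m*4.208316 + p_d*10.339124] = 4.880732


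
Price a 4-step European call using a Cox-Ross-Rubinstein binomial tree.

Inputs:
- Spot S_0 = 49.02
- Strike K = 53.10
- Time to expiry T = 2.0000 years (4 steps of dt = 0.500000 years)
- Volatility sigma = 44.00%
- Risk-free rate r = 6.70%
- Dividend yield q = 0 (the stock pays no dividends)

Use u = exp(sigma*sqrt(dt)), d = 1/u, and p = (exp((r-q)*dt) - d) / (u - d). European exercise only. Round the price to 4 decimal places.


dt = T/N = 0.500000
u = exp(sigma*sqrt(dt)) = 1.364963; d = 1/u = 0.732621
p = (exp((r-q)*dt) - d) / (u - d) = 0.476715
Discount per step: exp(-r*dt) = 0.967055
Stock lattice S(k, i) with i counting down-moves:
  k=0: S(0,0) = 49.0200
  k=1: S(1,0) = 66.9105; S(1,1) = 35.9131
  k=2: S(2,0) = 91.3303; S(2,1) = 49.0200; S(2,2) = 26.3107
  k=3: S(3,0) = 124.6624; S(3,1) = 66.9105; S(3,2) = 35.9131; S(3,3) = 19.2757
  k=4: S(4,0) = 170.1595; S(4,1) = 91.3303; S(4,2) = 49.0200; S(4,3) = 26.3107; S(4,4) = 14.1218
Terminal payoffs V(N, i) = max(S_T - K, 0):
  V(4,0) = 117.059514; V(4,1) = 38.230276; V(4,2) = 0.000000; V(4,3) = 0.000000; V(4,4) = 0.000000
Backward induction: V(k, i) = exp(-r*dt) * [p * V(k+1, i) + (1-p) * V(k+1, i+1)].
  V(3,0) = exp(-r*dt) * [p*117.059514 + (1-p)*38.230276] = 73.311790
  V(3,1) = exp(-r*dt) * [p*38.230276 + (1-p)*0.000000] = 17.624514
  V(3,2) = exp(-r*dt) * [p*0.000000 + (1-p)*0.000000] = 0.000000
  V(3,3) = exp(-r*dt) * [p*0.000000 + (1-p)*0.000000] = 0.000000
  V(2,0) = exp(-r*dt) * [p*73.311790 + (1-p)*17.624514] = 42.716226
  V(2,1) = exp(-r*dt) * [p*17.624514 + (1-p)*0.000000] = 8.125065
  V(2,2) = exp(-r*dt) * [p*0.000000 + (1-p)*0.000000] = 0.000000
  V(1,0) = exp(-r*dt) * [p*42.716226 + (1-p)*8.125065] = 23.804232
  V(1,1) = exp(-r*dt) * [p*8.125065 + (1-p)*0.000000] = 3.745731
  V(0,0) = exp(-r*dt) * [p*23.804232 + (1-p)*3.745731] = 12.869483

Answer: Price = V(0,0) = 12.8695


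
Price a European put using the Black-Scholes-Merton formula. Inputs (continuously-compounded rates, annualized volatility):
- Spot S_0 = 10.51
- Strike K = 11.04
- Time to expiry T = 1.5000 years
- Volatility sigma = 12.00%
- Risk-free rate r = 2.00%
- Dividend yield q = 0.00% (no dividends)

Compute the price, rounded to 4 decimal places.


Answer: Price = 0.7288

Derivation:
d1 = (ln(S/K) + (r - q + 0.5*sigma^2) * T) / (sigma * sqrt(T)) = -0.05714017
d2 = d1 - sigma * sqrt(T) = -0.20410956
exp(-rT) = 0.97044553; exp(-qT) = 1.00000000
P = K * exp(-rT) * N(-d2) - S_0 * exp(-qT) * N(-d1)
N(-d1) = 0.52278323; N(-d2) = 0.58086606
P = 11.0400 * 0.97044553 * 0.58086606 - 10.5100 * 1.00000000 * 0.52278323 = 0.7288


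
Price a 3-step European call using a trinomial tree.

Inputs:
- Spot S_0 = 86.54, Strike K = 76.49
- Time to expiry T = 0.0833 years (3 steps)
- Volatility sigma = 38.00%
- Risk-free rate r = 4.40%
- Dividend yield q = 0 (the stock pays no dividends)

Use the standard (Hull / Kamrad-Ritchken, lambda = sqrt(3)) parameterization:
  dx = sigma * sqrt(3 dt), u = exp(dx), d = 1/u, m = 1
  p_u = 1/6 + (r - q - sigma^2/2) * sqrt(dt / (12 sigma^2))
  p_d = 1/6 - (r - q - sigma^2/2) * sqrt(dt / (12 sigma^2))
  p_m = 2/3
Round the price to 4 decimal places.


dt = T/N = 0.027767; dx = sigma*sqrt(3*dt) = 0.109675
u = exp(dx) = 1.115915; d = 1/u = 0.896126
p_u = 0.163097, p_m = 0.666667, p_d = 0.170236
Discount per step: exp(-r*dt) = 0.998779
Stock lattice S(k, j) with j the centered position index:
  k=0: S(0,+0) = 86.5400
  k=1: S(1,-1) = 77.5507; S(1,+0) = 86.5400; S(1,+1) = 96.5713
  k=2: S(2,-2) = 69.4952; S(2,-1) = 77.5507; S(2,+0) = 86.5400; S(2,+1) = 96.5713; S(2,+2) = 107.7653
  k=3: S(3,-3) = 62.2764; S(3,-2) = 69.4952; S(3,-1) = 77.5507; S(3,+0) = 86.5400; S(3,+1) = 96.5713; S(3,+2) = 107.7653; S(3,+3) = 120.2569
Terminal payoffs V(N, j) = max(S_T - K, 0):
  V(3,-3) = 0.000000; V(3,-2) = 0.000000; V(3,-1) = 1.060716; V(3,+0) = 10.050000; V(3,+1) = 20.081276; V(3,+2) = 31.275326; V(3,+3) = 43.766933
Backward induction: V(k, j) = exp(-r*dt) * [p_u * V(k+1, j+1) + p_m * V(k+1, j) + p_d * V(k+1, j-1)]
  V(2,-2) = exp(-r*dt) * [p_u*1.060716 + p_m*0.000000 + p_d*0.000000] = 0.172788
  V(2,-1) = exp(-r*dt) * [p_u*10.050000 + p_m*1.060716 + p_d*0.000000] = 2.343403
  V(2,+0) = exp(-r*dt) * [p_u*20.081276 + p_m*10.050000 + p_d*1.060716] = 10.143367
  V(2,+1) = exp(-r*dt) * [p_u*31.275326 + p_m*20.081276 + p_d*10.050000] = 20.174639
  V(2,+2) = exp(-r*dt) * [p_u*43.766933 + p_m*31.275326 + p_d*20.081276] = 31.368686
  V(1,-1) = exp(-r*dt) * [p_u*10.143367 + p_m*2.343403 + p_d*0.172788] = 3.242072
  V(1,+0) = exp(-r*dt) * [p_u*20.174639 + p_m*10.143367 + p_d*2.343403] = 10.438838
  V(1,+1) = exp(-r*dt) * [p_u*31.368686 + p_m*20.174639 + p_d*10.143367] = 20.267889
  V(0,+0) = exp(-r*dt) * [p_u*20.267889 + p_m*10.438838 + p_d*3.242072] = 10.803567

Answer: Price = V(0,0) = 10.8036


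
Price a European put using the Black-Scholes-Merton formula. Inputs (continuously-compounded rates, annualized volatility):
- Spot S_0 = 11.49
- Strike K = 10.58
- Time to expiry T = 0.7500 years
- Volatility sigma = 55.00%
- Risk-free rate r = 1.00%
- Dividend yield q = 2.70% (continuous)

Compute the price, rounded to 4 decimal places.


Answer: Price = 1.6903

Derivation:
d1 = (ln(S/K) + (r - q + 0.5*sigma^2) * T) / (sigma * sqrt(T)) = 0.38461850
d2 = d1 - sigma * sqrt(T) = -0.09169547
exp(-rT) = 0.99252805; exp(-qT) = 0.97995365
P = K * exp(-rT) * N(-d2) - S_0 * exp(-qT) * N(-d1)
N(-d1) = 0.35026004; N(-d2) = 0.53653000
P = 10.5800 * 0.99252805 * 0.53653000 - 11.4900 * 0.97995365 * 0.35026004 = 1.6903


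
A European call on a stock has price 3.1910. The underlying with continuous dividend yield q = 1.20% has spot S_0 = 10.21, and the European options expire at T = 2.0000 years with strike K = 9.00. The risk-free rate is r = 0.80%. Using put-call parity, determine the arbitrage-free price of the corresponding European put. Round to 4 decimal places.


Answer: Put price = 2.0803

Derivation:
Put-call parity: C - P = S_0 * exp(-qT) - K * exp(-rT).
S_0 * exp(-qT) = 10.2100 * 0.97628571 = 9.96787710
K * exp(-rT) = 9.0000 * 0.98412732 = 8.85714588
P = C - S*exp(-qT) + K*exp(-rT)
P = 3.1910 - 9.96787710 + 8.85714588 = 2.0803


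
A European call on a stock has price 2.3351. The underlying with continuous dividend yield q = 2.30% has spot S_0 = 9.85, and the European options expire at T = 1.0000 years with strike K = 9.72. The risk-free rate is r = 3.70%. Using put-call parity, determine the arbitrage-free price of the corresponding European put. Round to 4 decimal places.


Put-call parity: C - P = S_0 * exp(-qT) - K * exp(-rT).
S_0 * exp(-qT) = 9.8500 * 0.97726248 = 9.62603547
K * exp(-rT) = 9.7200 * 0.96367614 = 9.36693204
P = C - S*exp(-qT) + K*exp(-rT)
P = 2.3351 - 9.62603547 + 9.36693204 = 2.0760

Answer: Put price = 2.0760


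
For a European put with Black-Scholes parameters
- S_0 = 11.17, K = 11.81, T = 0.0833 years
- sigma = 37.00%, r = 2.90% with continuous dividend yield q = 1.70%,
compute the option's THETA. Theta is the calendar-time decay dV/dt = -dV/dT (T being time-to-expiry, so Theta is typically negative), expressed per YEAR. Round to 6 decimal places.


Answer: Theta = -2.451486

Derivation:
d1 = -0.4589779015; d2 = -0.5657663372
phi(d1) = 0.3590588809; exp(-qT) = 0.9985849022; exp(-rT) = 0.9975872155
Theta = -S*exp(-qT)*phi(d1)*sigma/(2*sqrt(T)) + r*K*exp(-rT)*N(-d2) - q*S*exp(-qT)*N(-d1)
N(-d1) = 0.6768749824; N(-d2) = 0.7142236835; sqrt(T) = 0.2886173938
Term 1 = -11.1700 * 0.9985849022 * 0.3590588809 * 0.3700 / (2 * 0.2886173938) = -2.5671607811
Term 2 = 0.0290 * 11.8100 * 0.9975872155 * 0.7142236835 = 0.2440242674
Term 3 = -0.0170 * 11.1700 * 0.9985849022 * 0.6768749824 = -0.1283499054
Theta = -2.5671607811 + (0.2440242674) + (-0.1283499054) = -2.451486


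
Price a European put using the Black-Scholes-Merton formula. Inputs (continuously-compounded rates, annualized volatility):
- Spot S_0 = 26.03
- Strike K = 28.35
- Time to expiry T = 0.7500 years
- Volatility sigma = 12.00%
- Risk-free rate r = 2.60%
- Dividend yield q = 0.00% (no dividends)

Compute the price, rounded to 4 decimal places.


Answer: Price = 2.2183

Derivation:
d1 = (ln(S/K) + (r - q + 0.5*sigma^2) * T) / (sigma * sqrt(T)) = -0.58194320
d2 = d1 - sigma * sqrt(T) = -0.68586625
exp(-rT) = 0.98068890; exp(-qT) = 1.00000000
P = K * exp(-rT) * N(-d2) - S_0 * exp(-qT) * N(-d1)
N(-d1) = 0.71969753; N(-d2) = 0.75360127
P = 28.3500 * 0.98068890 * 0.75360127 - 26.0300 * 1.00000000 * 0.71969753 = 2.2183


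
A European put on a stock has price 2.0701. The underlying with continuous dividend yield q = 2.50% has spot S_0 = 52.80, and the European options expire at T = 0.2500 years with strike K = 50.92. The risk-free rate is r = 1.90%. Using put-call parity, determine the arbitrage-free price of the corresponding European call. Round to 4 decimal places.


Answer: Call price = 3.8624

Derivation:
Put-call parity: C - P = S_0 * exp(-qT) - K * exp(-rT).
S_0 * exp(-qT) = 52.8000 * 0.99376949 = 52.47102910
K * exp(-rT) = 50.9200 * 0.99526126 = 50.67870353
C = P + S*exp(-qT) - K*exp(-rT)
C = 2.0701 + 52.47102910 - 50.67870353 = 3.8624


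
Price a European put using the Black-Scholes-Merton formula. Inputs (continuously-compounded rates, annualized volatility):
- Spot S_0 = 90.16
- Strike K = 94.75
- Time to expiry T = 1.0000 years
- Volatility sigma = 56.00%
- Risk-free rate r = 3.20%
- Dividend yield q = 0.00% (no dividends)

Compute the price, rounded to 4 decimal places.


d1 = (ln(S/K) + (r - q + 0.5*sigma^2) * T) / (sigma * sqrt(T)) = 0.24847147
d2 = d1 - sigma * sqrt(T) = -0.31152853
exp(-rT) = 0.96850658; exp(-qT) = 1.00000000
P = K * exp(-rT) * N(-d2) - S_0 * exp(-qT) * N(-d1)
N(-d1) = 0.40188482; N(-d2) = 0.62230057
P = 94.7500 * 0.96850658 * 0.62230057 - 90.1600 * 1.00000000 * 0.40188482 = 20.8721

Answer: Price = 20.8721


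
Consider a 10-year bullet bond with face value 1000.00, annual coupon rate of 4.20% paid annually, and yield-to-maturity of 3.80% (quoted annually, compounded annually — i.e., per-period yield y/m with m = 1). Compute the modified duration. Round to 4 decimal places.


Coupon per period c = face * coupon_rate / m = 42.000000
Periods per year m = 1; per-period yield y/m = 0.038000
Number of cashflows N = 10
Cashflows (t years, CF_t, discount factor 1/(1+y/m)^(m*t), PV):
  t = 1.0000: CF_t = 42.000000, DF = 0.963391, PV = 40.462428
  t = 2.0000: CF_t = 42.000000, DF = 0.928122, PV = 38.981144
  t = 3.0000: CF_t = 42.000000, DF = 0.894145, PV = 37.554089
  t = 4.0000: CF_t = 42.000000, DF = 0.861411, PV = 36.179276
  t = 5.0000: CF_t = 42.000000, DF = 0.829876, PV = 34.854794
  t = 6.0000: CF_t = 42.000000, DF = 0.799495, PV = 33.578800
  t = 7.0000: CF_t = 42.000000, DF = 0.770227, PV = 32.349518
  t = 8.0000: CF_t = 42.000000, DF = 0.742030, PV = 31.165239
  t = 9.0000: CF_t = 42.000000, DF = 0.714865, PV = 30.024315
  t = 10.0000: CF_t = 1042.000000, DF = 0.688694, PV = 717.619421
Price P = sum_t PV_t = 1032.769025
First compute Macaulay numerator sum_t t * PV_t:
  t * PV_t at t = 1.0000: 40.462428
  t * PV_t at t = 2.0000: 77.962289
  t * PV_t at t = 3.0000: 112.662267
  t * PV_t at t = 4.0000: 144.717106
  t * PV_t at t = 5.0000: 174.273971
  t * PV_t at t = 6.0000: 201.472799
  t * PV_t at t = 7.0000: 226.446627
  t * PV_t at t = 8.0000: 249.321912
  t * PV_t at t = 9.0000: 270.218836
  t * PV_t at t = 10.0000: 7176.194215
Macaulay duration D = 8673.732448 / 1032.769025 = 8.398521
Modified duration = D / (1 + y/m) = 8.398521 / (1 + 0.038000) = 8.091061

Answer: Modified duration = 8.0911


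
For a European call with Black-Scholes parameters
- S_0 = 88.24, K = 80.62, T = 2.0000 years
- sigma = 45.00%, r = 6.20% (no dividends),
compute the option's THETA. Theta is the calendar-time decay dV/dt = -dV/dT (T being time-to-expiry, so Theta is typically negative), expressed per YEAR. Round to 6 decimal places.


Answer: Theta = -6.759986

Derivation:
d1 = 0.6549594117; d2 = 0.0185633086
phi(d1) = 0.3219289375; exp(-qT) = 1.0000000000; exp(-rT) = 0.8833798409
Theta = -S*exp(-qT)*phi(d1)*sigma/(2*sqrt(T)) - r*K*exp(-rT)*N(d2) + q*S*exp(-qT)*N(d1)
N(d1) = 0.7437530566; N(d2) = 0.5074052634; sqrt(T) = 1.4142135624
Term 1 = -88.2400 * 1.0000000000 * 0.3219289375 * 0.4500 / (2 * 1.4142135624) = -4.5195275276
Term 2 = -0.0620 * 80.6200 * 0.8833798409 * 0.5074052634 = -2.2404586630
Term 3 = 0 (no dividend yield, q = 0)
Theta = -4.5195275276 + (-2.2404586630) + (0.0000000000) = -6.759986


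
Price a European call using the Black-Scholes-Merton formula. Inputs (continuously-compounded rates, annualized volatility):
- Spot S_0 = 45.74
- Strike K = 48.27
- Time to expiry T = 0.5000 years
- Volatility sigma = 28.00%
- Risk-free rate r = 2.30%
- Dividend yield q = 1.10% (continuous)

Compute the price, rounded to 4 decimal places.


Answer: Price = 2.6670

Derivation:
d1 = (ln(S/K) + (r - q + 0.5*sigma^2) * T) / (sigma * sqrt(T)) = -0.14261870
d2 = d1 - sigma * sqrt(T) = -0.34060859
exp(-rT) = 0.98856587; exp(-qT) = 0.99451510
C = S_0 * exp(-qT) * N(d1) - K * exp(-rT) * N(d2)
N(d1) = 0.44329567; N(d2) = 0.36669913
C = 45.7400 * 0.99451510 * 0.44329567 - 48.2700 * 0.98856587 * 0.36669913 = 2.6670


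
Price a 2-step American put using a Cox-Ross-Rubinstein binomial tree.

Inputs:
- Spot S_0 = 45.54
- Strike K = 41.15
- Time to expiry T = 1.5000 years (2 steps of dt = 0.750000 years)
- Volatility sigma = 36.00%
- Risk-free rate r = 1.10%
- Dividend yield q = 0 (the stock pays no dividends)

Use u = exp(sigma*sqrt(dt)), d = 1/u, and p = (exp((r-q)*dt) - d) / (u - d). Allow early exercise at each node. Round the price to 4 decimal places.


dt = T/N = 0.750000
u = exp(sigma*sqrt(dt)) = 1.365839; d = 1/u = 0.732151
p = (exp((r-q)*dt) - d) / (u - d) = 0.435756
Discount per step: exp(-r*dt) = 0.991784
Stock lattice S(k, i) with i counting down-moves:
  k=0: S(0,0) = 45.5400
  k=1: S(1,0) = 62.2003; S(1,1) = 33.3421
  k=2: S(2,0) = 84.9556; S(2,1) = 45.5400; S(2,2) = 24.4115
Terminal payoffs V(N, i) = max(K - S_T, 0):
  V(2,0) = 0.000000; V(2,1) = 0.000000; V(2,2) = 16.738538
Backward induction: V(k, i) = exp(-r*dt) * [p * V(k+1, i) + (1-p) * V(k+1, i+1)]; then take max(V_cont, immediate exercise) for American.
  V(1,0) = exp(-r*dt) * [p*0.000000 + (1-p)*0.000000] = 0.000000; exercise = 0.000000; V(1,0) = max -> 0.000000
  V(1,1) = exp(-r*dt) * [p*0.000000 + (1-p)*16.738538] = 9.367025; exercise = 7.807865; V(1,1) = max -> 9.367025
  V(0,0) = exp(-r*dt) * [p*0.000000 + (1-p)*9.367025] = 5.241865; exercise = 0.000000; V(0,0) = max -> 5.241865

Answer: Price = V(0,0) = 5.2419


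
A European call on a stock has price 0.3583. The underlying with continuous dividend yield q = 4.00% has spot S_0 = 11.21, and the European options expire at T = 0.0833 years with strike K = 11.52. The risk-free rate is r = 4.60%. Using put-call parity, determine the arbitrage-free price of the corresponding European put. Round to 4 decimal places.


Put-call parity: C - P = S_0 * exp(-qT) - K * exp(-rT).
S_0 * exp(-qT) = 11.2100 * 0.99667354 = 11.17271044
K * exp(-rT) = 11.5200 * 0.99617553 = 11.47594213
P = C - S*exp(-qT) + K*exp(-rT)
P = 0.3583 - 11.17271044 + 11.47594213 = 0.6615

Answer: Put price = 0.6615


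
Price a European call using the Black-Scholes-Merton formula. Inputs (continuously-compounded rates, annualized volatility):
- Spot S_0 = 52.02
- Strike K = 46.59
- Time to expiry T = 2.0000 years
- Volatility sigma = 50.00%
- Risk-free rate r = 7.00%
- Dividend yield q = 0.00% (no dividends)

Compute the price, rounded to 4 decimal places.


Answer: Price = 19.2965

Derivation:
d1 = (ln(S/K) + (r - q + 0.5*sigma^2) * T) / (sigma * sqrt(T)) = 0.70744949
d2 = d1 - sigma * sqrt(T) = 0.00034271
exp(-rT) = 0.86935824; exp(-qT) = 1.00000000
C = S_0 * exp(-qT) * N(d1) - K * exp(-rT) * N(d2)
N(d1) = 0.76035641; N(d2) = 0.50013672
C = 52.0200 * 1.00000000 * 0.76035641 - 46.5900 * 0.86935824 * 0.50013672 = 19.2965


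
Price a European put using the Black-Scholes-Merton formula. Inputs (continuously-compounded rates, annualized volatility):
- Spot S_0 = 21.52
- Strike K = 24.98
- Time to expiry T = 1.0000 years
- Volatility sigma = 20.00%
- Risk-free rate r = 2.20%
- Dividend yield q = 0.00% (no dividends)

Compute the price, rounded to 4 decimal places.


d1 = (ln(S/K) + (r - q + 0.5*sigma^2) * T) / (sigma * sqrt(T)) = -0.53546385
d2 = d1 - sigma * sqrt(T) = -0.73546385
exp(-rT) = 0.97824024; exp(-qT) = 1.00000000
P = K * exp(-rT) * N(-d2) - S_0 * exp(-qT) * N(-d1)
N(-d1) = 0.70383542; N(-d2) = 0.76897147
P = 24.9800 * 0.97824024 * 0.76897147 - 21.5200 * 1.00000000 * 0.70383542 = 3.6444

Answer: Price = 3.6444


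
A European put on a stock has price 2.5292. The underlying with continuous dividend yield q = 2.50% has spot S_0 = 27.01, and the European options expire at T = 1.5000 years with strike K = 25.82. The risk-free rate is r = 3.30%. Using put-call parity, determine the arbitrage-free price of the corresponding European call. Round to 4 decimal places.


Answer: Call price = 3.9721

Derivation:
Put-call parity: C - P = S_0 * exp(-qT) - K * exp(-rT).
S_0 * exp(-qT) = 27.0100 * 0.96319442 = 26.01588122
K * exp(-rT) = 25.8200 * 0.95170516 = 24.57302718
C = P + S*exp(-qT) - K*exp(-rT)
C = 2.5292 + 26.01588122 - 24.57302718 = 3.9721


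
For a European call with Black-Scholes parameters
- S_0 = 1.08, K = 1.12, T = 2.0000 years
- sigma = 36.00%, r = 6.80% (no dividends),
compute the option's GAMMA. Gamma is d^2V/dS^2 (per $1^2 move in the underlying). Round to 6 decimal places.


d1 = 0.4502548702; d2 = -0.0588620122
phi(d1) = 0.3604856037; exp(-qT) = 1.0000000000; exp(-rT) = 0.8728426325
Gamma = exp(-qT) * phi(d1) / (S * sigma * sqrt(T)) = 1.0000000000 * 0.3604856037 / (1.0800 * 0.3600 * 1.4142135624) = 0.655612

Answer: Gamma = 0.655612


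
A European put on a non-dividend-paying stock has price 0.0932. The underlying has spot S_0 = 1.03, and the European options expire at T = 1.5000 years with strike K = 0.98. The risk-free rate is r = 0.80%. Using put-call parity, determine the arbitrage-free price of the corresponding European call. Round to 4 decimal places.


Put-call parity: C - P = S_0 * exp(-qT) - K * exp(-rT).
S_0 * exp(-qT) = 1.0300 * 1.00000000 = 1.03000000
K * exp(-rT) = 0.9800 * 0.98807171 = 0.96831028
C = P + S*exp(-qT) - K*exp(-rT)
C = 0.0932 + 1.03000000 - 0.96831028 = 0.1549

Answer: Call price = 0.1549


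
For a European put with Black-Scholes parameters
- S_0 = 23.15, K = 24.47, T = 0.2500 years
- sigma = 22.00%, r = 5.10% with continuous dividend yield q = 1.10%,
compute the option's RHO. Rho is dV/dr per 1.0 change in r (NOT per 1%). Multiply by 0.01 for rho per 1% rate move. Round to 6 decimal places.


Answer: Rho = -4.108302

Derivation:
d1 = -0.3582099720; d2 = -0.4682099720
phi(d1) = 0.3741510354; exp(-qT) = 0.9972537778; exp(-rT) = 0.9873309369
N(-d2) = 0.6801827792
Rho = -K*T*exp(-rT)*N(-d2) = -24.4700 * 0.2500 * 0.9873309369 * 0.6801827792 = -4.108302


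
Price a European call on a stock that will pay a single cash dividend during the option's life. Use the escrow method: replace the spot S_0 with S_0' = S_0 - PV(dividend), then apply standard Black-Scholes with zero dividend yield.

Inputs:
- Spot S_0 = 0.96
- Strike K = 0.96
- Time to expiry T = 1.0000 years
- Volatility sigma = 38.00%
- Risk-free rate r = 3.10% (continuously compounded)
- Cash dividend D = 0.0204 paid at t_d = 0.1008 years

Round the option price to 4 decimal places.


PV(D) = D * exp(-r * t_d) = 0.0204 * 0.99688008 = 0.02033635
S_0' = S_0 - PV(D) = 0.9600 - 0.02033635 = 0.93966365
d1 = (ln(S_0'/K) + (r + sigma^2/2)*T) / (sigma*sqrt(T)) = 0.21523343
d2 = d1 - sigma*sqrt(T) = -0.16476657
exp(-rT) = 0.96947557
N(d1) = 0.58520734; N(d2) = 0.43456386
C = S_0' * N(d1) - K * exp(-rT) * N(d2) = 0.93966365 * 0.58520734 - 0.9600 * 0.96947557 * 0.43456386 = 0.1455

Answer: Price = 0.1455


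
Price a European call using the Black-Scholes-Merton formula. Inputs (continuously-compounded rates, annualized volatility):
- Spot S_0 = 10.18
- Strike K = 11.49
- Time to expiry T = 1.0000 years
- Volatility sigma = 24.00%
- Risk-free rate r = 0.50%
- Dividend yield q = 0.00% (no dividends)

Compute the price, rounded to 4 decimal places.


d1 = (ln(S/K) + (r - q + 0.5*sigma^2) * T) / (sigma * sqrt(T)) = -0.36355034
d2 = d1 - sigma * sqrt(T) = -0.60355034
exp(-rT) = 0.99501248; exp(-qT) = 1.00000000
C = S_0 * exp(-qT) * N(d1) - K * exp(-rT) * N(d2)
N(d1) = 0.35809691; N(d2) = 0.27307132
C = 10.1800 * 1.00000000 * 0.35809691 - 11.4900 * 0.99501248 * 0.27307132 = 0.5235

Answer: Price = 0.5235


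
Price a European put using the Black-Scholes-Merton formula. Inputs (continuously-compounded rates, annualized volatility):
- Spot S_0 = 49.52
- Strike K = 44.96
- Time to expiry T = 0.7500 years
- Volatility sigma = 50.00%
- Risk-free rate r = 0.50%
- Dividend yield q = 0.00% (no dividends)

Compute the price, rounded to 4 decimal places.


d1 = (ln(S/K) + (r - q + 0.5*sigma^2) * T) / (sigma * sqrt(T)) = 0.44826265
d2 = d1 - sigma * sqrt(T) = 0.01524995
exp(-rT) = 0.99625702; exp(-qT) = 1.00000000
P = K * exp(-rT) * N(-d2) - S_0 * exp(-qT) * N(-d1)
N(-d1) = 0.32698183; N(-d2) = 0.49391639
P = 44.9600 * 0.99625702 * 0.49391639 - 49.5200 * 1.00000000 * 0.32698183 = 5.9312

Answer: Price = 5.9312


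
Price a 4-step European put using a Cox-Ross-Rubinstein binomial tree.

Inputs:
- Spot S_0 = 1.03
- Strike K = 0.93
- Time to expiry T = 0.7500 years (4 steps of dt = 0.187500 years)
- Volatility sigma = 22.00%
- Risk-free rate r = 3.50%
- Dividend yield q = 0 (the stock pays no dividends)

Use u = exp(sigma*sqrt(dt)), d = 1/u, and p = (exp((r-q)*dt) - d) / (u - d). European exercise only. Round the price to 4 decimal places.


dt = T/N = 0.187500
u = exp(sigma*sqrt(dt)) = 1.099948; d = 1/u = 0.909134
p = (exp((r-q)*dt) - d) / (u - d) = 0.510708
Discount per step: exp(-r*dt) = 0.993459
Stock lattice S(k, i) with i counting down-moves:
  k=0: S(0,0) = 1.0300
  k=1: S(1,0) = 1.1329; S(1,1) = 0.9364
  k=2: S(2,0) = 1.2462; S(2,1) = 1.0300; S(2,2) = 0.8513
  k=3: S(3,0) = 1.3707; S(3,1) = 1.1329; S(3,2) = 0.9364; S(3,3) = 0.7740
  k=4: S(4,0) = 1.5077; S(4,1) = 1.2462; S(4,2) = 1.0300; S(4,3) = 0.8513; S(4,4) = 0.7036
Terminal payoffs V(N, i) = max(K - S_T, 0):
  V(4,0) = 0.000000; V(4,1) = 0.000000; V(4,2) = 0.000000; V(4,3) = 0.078680; V(4,4) = 0.226363
Backward induction: V(k, i) = exp(-r*dt) * [p * V(k+1, i) + (1-p) * V(k+1, i+1)].
  V(3,0) = exp(-r*dt) * [p*0.000000 + (1-p)*0.000000] = 0.000000
  V(3,1) = exp(-r*dt) * [p*0.000000 + (1-p)*0.000000] = 0.000000
  V(3,2) = exp(-r*dt) * [p*0.000000 + (1-p)*0.078680] = 0.038246
  V(3,3) = exp(-r*dt) * [p*0.078680 + (1-p)*0.226363] = 0.149953
  V(2,0) = exp(-r*dt) * [p*0.000000 + (1-p)*0.000000] = 0.000000
  V(2,1) = exp(-r*dt) * [p*0.000000 + (1-p)*0.038246] = 0.018591
  V(2,2) = exp(-r*dt) * [p*0.038246 + (1-p)*0.149953] = 0.092295
  V(1,0) = exp(-r*dt) * [p*0.000000 + (1-p)*0.018591] = 0.009037
  V(1,1) = exp(-r*dt) * [p*0.018591 + (1-p)*0.092295] = 0.054296
  V(0,0) = exp(-r*dt) * [p*0.009037 + (1-p)*0.054296] = 0.030978

Answer: Price = V(0,0) = 0.0310


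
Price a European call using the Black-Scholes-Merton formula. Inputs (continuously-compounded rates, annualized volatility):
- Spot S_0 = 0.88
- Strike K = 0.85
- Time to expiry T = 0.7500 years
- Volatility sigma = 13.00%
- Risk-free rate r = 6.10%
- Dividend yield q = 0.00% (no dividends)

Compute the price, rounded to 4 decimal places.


d1 = (ln(S/K) + (r - q + 0.5*sigma^2) * T) / (sigma * sqrt(T)) = 0.77074536
d2 = d1 - sigma * sqrt(T) = 0.65816206
exp(-rT) = 0.95528075; exp(-qT) = 1.00000000
C = S_0 * exp(-qT) * N(d1) - K * exp(-rT) * N(d2)
N(d1) = 0.77957106; N(d2) = 0.74478300
C = 0.8800 * 1.00000000 * 0.77957106 - 0.8500 * 0.95528075 * 0.74478300 = 0.0813

Answer: Price = 0.0813


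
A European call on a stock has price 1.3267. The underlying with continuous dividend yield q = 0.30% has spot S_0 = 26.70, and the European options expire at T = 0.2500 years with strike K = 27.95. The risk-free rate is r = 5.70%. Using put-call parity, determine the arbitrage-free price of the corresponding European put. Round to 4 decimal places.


Answer: Put price = 2.2013

Derivation:
Put-call parity: C - P = S_0 * exp(-qT) - K * exp(-rT).
S_0 * exp(-qT) = 26.7000 * 0.99925028 = 26.67998251
K * exp(-rT) = 27.9500 * 0.98585105 = 27.55453687
P = C - S*exp(-qT) + K*exp(-rT)
P = 1.3267 - 26.67998251 + 27.55453687 = 2.2013


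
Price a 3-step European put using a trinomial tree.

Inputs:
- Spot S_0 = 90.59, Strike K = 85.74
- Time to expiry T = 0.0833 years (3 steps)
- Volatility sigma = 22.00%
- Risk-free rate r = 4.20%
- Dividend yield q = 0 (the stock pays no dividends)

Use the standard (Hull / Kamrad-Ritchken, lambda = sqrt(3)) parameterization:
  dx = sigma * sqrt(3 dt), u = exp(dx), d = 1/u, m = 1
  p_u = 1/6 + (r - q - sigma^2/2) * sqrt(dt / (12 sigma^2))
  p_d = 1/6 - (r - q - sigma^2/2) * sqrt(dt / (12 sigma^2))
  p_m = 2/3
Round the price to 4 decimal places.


dt = T/N = 0.027767; dx = sigma*sqrt(3*dt) = 0.063496
u = exp(dx) = 1.065555; d = 1/u = 0.938478
p_u = 0.170559, p_m = 0.666667, p_d = 0.162775
Discount per step: exp(-r*dt) = 0.998834
Stock lattice S(k, j) with j the centered position index:
  k=0: S(0,+0) = 90.5900
  k=1: S(1,-1) = 85.0167; S(1,+0) = 90.5900; S(1,+1) = 96.5286
  k=2: S(2,-2) = 79.7863; S(2,-1) = 85.0167; S(2,+0) = 90.5900; S(2,+1) = 96.5286; S(2,+2) = 102.8566
  k=3: S(3,-3) = 74.8777; S(3,-2) = 79.7863; S(3,-1) = 85.0167; S(3,+0) = 90.5900; S(3,+1) = 96.5286; S(3,+2) = 102.8566; S(3,+3) = 109.5993
Terminal payoffs V(N, j) = max(K - S_T, 0):
  V(3,-3) = 10.862282; V(3,-2) = 5.953671; V(3,-1) = 0.723275; V(3,+0) = 0.000000; V(3,+1) = 0.000000; V(3,+2) = 0.000000; V(3,+3) = 0.000000
Backward induction: V(k, j) = exp(-r*dt) * [p_u * V(k+1, j+1) + p_m * V(k+1, j) + p_d * V(k+1, j-1)]
  V(2,-2) = exp(-r*dt) * [p_u*0.723275 + p_m*5.953671 + p_d*10.862282] = 5.853749
  V(2,-1) = exp(-r*dt) * [p_u*0.000000 + p_m*0.723275 + p_d*5.953671] = 1.449599
  V(2,+0) = exp(-r*dt) * [p_u*0.000000 + p_m*0.000000 + p_d*0.723275] = 0.117594
  V(2,+1) = exp(-r*dt) * [p_u*0.000000 + p_m*0.000000 + p_d*0.000000] = 0.000000
  V(2,+2) = exp(-r*dt) * [p_u*0.000000 + p_m*0.000000 + p_d*0.000000] = 0.000000
  V(1,-1) = exp(-r*dt) * [p_u*0.117594 + p_m*1.449599 + p_d*5.853749] = 1.937038
  V(1,+0) = exp(-r*dt) * [p_u*0.000000 + p_m*0.117594 + p_d*1.449599] = 0.313987
  V(1,+1) = exp(-r*dt) * [p_u*0.000000 + p_m*0.000000 + p_d*0.117594] = 0.019119
  V(0,+0) = exp(-r*dt) * [p_u*0.019119 + p_m*0.313987 + p_d*1.937038] = 0.527271

Answer: Price = V(0,0) = 0.5273


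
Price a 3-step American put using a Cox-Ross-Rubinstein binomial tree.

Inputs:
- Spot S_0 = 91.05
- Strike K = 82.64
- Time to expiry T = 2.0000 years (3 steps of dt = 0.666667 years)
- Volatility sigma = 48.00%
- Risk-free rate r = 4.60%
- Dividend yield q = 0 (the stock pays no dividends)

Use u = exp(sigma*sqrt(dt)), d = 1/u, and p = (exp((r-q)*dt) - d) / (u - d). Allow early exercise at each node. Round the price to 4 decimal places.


Answer: Price = V(0,0) = 17.3256

Derivation:
dt = T/N = 0.666667
u = exp(sigma*sqrt(dt)) = 1.479817; d = 1/u = 0.675759
p = (exp((r-q)*dt) - d) / (u - d) = 0.441986
Discount per step: exp(-r*dt) = 0.969799
Stock lattice S(k, i) with i counting down-moves:
  k=0: S(0,0) = 91.0500
  k=1: S(1,0) = 134.7373; S(1,1) = 61.5279
  k=2: S(2,0) = 199.3866; S(2,1) = 91.0500; S(2,2) = 41.5780
  k=3: S(3,0) = 295.0556; S(3,1) = 134.7373; S(3,2) = 61.5279; S(3,3) = 28.0967
Terminal payoffs V(N, i) = max(K - S_T, 0):
  V(3,0) = 0.000000; V(3,1) = 0.000000; V(3,2) = 21.112117; V(3,3) = 54.543255
Backward induction: V(k, i) = exp(-r*dt) * [p * V(k+1, i) + (1-p) * V(k+1, i+1)]; then take max(V_cont, immediate exercise) for American.
  V(2,0) = exp(-r*dt) * [p*0.000000 + (1-p)*0.000000] = 0.000000; exercise = 0.000000; V(2,0) = max -> 0.000000
  V(2,1) = exp(-r*dt) * [p*0.000000 + (1-p)*21.112117] = 11.425055; exercise = 0.000000; V(2,1) = max -> 11.425055
  V(2,2) = exp(-r*dt) * [p*21.112117 + (1-p)*54.543255] = 38.566134; exercise = 41.061962; V(2,2) = max -> 41.061962
  V(1,0) = exp(-r*dt) * [p*0.000000 + (1-p)*11.425055] = 6.182794; exercise = 0.000000; V(1,0) = max -> 6.182794
  V(1,1) = exp(-r*dt) * [p*11.425055 + (1-p)*41.061962] = 27.118343; exercise = 21.112117; V(1,1) = max -> 27.118343
  V(0,0) = exp(-r*dt) * [p*6.182794 + (1-p)*27.118343] = 17.325569; exercise = 0.000000; V(0,0) = max -> 17.325569


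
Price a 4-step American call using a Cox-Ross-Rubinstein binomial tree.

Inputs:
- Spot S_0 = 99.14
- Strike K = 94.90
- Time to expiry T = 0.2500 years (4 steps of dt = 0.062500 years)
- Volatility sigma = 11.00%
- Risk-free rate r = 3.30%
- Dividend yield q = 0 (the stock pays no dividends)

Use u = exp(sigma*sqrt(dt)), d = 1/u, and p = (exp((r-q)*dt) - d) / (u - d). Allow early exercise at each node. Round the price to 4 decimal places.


dt = T/N = 0.062500
u = exp(sigma*sqrt(dt)) = 1.027882; d = 1/u = 0.972875
p = (exp((r-q)*dt) - d) / (u - d) = 0.530659
Discount per step: exp(-r*dt) = 0.997940
Stock lattice S(k, i) with i counting down-moves:
  k=0: S(0,0) = 99.1400
  k=1: S(1,0) = 101.9042; S(1,1) = 96.4508
  k=2: S(2,0) = 104.7454; S(2,1) = 99.1400; S(2,2) = 93.8345
  k=3: S(3,0) = 107.6659; S(3,1) = 101.9042; S(3,2) = 96.4508; S(3,3) = 91.2892
  k=4: S(4,0) = 110.6678; S(4,1) = 104.7454; S(4,2) = 99.1400; S(4,3) = 93.8345; S(4,4) = 88.8130
Terminal payoffs V(N, i) = max(S_T - K, 0):
  V(4,0) = 15.767808; V(4,1) = 9.845437; V(4,2) = 4.240000; V(4,3) = 0.000000; V(4,4) = 0.000000
Backward induction: V(k, i) = exp(-r*dt) * [p * V(k+1, i) + (1-p) * V(k+1, i+1)]; then take max(V_cont, immediate exercise) for American.
  V(3,0) = exp(-r*dt) * [p*15.767808 + (1-p)*9.845437] = 12.961438; exercise = 12.765908; V(3,0) = max -> 12.961438
  V(3,1) = exp(-r*dt) * [p*9.845437 + (1-p)*4.240000] = 7.199713; exercise = 7.004183; V(3,1) = max -> 7.199713
  V(3,2) = exp(-r*dt) * [p*4.240000 + (1-p)*0.000000] = 2.245360; exercise = 1.550796; V(3,2) = max -> 2.245360
  V(3,3) = exp(-r*dt) * [p*0.000000 + (1-p)*0.000000] = 0.000000; exercise = 0.000000; V(3,3) = max -> 0.000000
  V(2,0) = exp(-r*dt) * [p*12.961438 + (1-p)*7.199713] = 10.236093; exercise = 9.845437; V(2,0) = max -> 10.236093
  V(2,1) = exp(-r*dt) * [p*7.199713 + (1-p)*2.245360] = 4.864391; exercise = 4.240000; V(2,1) = max -> 4.864391
  V(2,2) = exp(-r*dt) * [p*2.245360 + (1-p)*0.000000] = 1.189066; exercise = 0.000000; V(2,2) = max -> 1.189066
  V(1,0) = exp(-r*dt) * [p*10.236093 + (1-p)*4.864391] = 7.699039; exercise = 7.004183; V(1,0) = max -> 7.699039
  V(1,1) = exp(-r*dt) * [p*4.864391 + (1-p)*1.189066] = 3.132943; exercise = 1.550796; V(1,1) = max -> 3.132943
  V(0,0) = exp(-r*dt) * [p*7.699039 + (1-p)*3.132943] = 5.544538; exercise = 4.240000; V(0,0) = max -> 5.544538

Answer: Price = V(0,0) = 5.5445


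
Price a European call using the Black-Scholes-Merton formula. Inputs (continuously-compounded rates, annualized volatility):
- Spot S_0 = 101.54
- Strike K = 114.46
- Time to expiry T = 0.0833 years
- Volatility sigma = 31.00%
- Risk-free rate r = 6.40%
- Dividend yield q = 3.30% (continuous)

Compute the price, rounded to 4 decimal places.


Answer: Price = 0.4280

Derivation:
d1 = (ln(S/K) + (r - q + 0.5*sigma^2) * T) / (sigma * sqrt(T)) = -1.26507188
d2 = d1 - sigma * sqrt(T) = -1.35454328
exp(-rT) = 0.99468299; exp(-qT) = 0.99725487
C = S_0 * exp(-qT) * N(d1) - K * exp(-rT) * N(d2)
N(d1) = 0.10292278; N(d2) = 0.08778156
C = 101.5400 * 0.99725487 * 0.10292278 - 114.4600 * 0.99468299 * 0.08778156 = 0.4280


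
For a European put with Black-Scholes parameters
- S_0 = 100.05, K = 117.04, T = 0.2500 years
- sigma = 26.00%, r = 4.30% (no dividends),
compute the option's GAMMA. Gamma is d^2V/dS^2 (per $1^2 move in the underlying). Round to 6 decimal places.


Answer: Gamma = 0.017511

Derivation:
d1 = -1.0588130437; d2 = -1.1888130437
phi(d1) = 0.2277558484; exp(-qT) = 1.0000000000; exp(-rT) = 0.9893075748
Gamma = exp(-qT) * phi(d1) / (S * sigma * sqrt(T)) = 1.0000000000 * 0.2277558484 / (100.0500 * 0.2600 * 0.5000000000) = 0.017511


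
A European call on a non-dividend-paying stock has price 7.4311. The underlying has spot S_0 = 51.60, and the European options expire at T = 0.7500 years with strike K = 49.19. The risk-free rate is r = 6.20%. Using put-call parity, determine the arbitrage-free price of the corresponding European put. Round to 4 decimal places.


Put-call parity: C - P = S_0 * exp(-qT) - K * exp(-rT).
S_0 * exp(-qT) = 51.6000 * 1.00000000 = 51.60000000
K * exp(-rT) = 49.1900 * 0.95456456 = 46.95503073
P = C - S*exp(-qT) + K*exp(-rT)
P = 7.4311 - 51.60000000 + 46.95503073 = 2.7861

Answer: Put price = 2.7861


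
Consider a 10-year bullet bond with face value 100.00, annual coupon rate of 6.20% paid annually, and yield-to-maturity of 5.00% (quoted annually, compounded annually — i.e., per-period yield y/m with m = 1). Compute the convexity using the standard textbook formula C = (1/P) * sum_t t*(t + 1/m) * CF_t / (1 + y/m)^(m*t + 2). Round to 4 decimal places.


Coupon per period c = face * coupon_rate / m = 6.200000
Periods per year m = 1; per-period yield y/m = 0.050000
Number of cashflows N = 10
Cashflows (t years, CF_t, discount factor 1/(1+y/m)^(m*t), PV):
  t = 1.0000: CF_t = 6.200000, DF = 0.952381, PV = 5.904762
  t = 2.0000: CF_t = 6.200000, DF = 0.907029, PV = 5.623583
  t = 3.0000: CF_t = 6.200000, DF = 0.863838, PV = 5.355793
  t = 4.0000: CF_t = 6.200000, DF = 0.822702, PV = 5.100755
  t = 5.0000: CF_t = 6.200000, DF = 0.783526, PV = 4.857862
  t = 6.0000: CF_t = 6.200000, DF = 0.746215, PV = 4.626535
  t = 7.0000: CF_t = 6.200000, DF = 0.710681, PV = 4.406224
  t = 8.0000: CF_t = 6.200000, DF = 0.676839, PV = 4.196404
  t = 9.0000: CF_t = 6.200000, DF = 0.644609, PV = 3.996575
  t = 10.0000: CF_t = 106.200000, DF = 0.613913, PV = 65.197588
Price P = sum_t PV_t = 109.266082
Convexity numerator sum_t t*(t + 1/m) * CF_t / (1+y/m)^(m*t + 2):
  t = 1.0000: term = 10.711586
  t = 2.0000: term = 30.604532
  t = 3.0000: term = 58.294347
  t = 4.0000: term = 92.530709
  t = 5.0000: term = 132.186727
  t = 6.0000: term = 176.248970
  t = 7.0000: term = 223.808216
  t = 8.0000: term = 274.050876
  t = 9.0000: term = 326.251043
  t = 10.0000: term = 6504.974719
Convexity = (1/P) * sum = 7829.661726 / 109.266082 = 71.656836

Answer: Convexity = 71.6568
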